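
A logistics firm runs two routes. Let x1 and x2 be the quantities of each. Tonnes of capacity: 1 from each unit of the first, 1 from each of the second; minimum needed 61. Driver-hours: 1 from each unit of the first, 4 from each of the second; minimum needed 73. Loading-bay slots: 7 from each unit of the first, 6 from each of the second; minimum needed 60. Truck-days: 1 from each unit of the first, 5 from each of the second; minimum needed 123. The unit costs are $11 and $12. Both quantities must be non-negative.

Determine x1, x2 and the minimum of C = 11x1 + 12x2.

Feasible corners and C = 11x1 + 12x2:
  (0, 61) → C = 732
  (123, 0) → C = 1353
  (91/2, 31/2) → C = 1373/2
The feasible region is unbounded (it extends along (0, 1), (1, 0)), but C strictly increases along every unbounded feasible direction, so there is no improving ray and the minimum is attained at a vertex.

At the optimal vertex, x1 + x2 = 61 and x1 + 5x2 = 123.
Solving simultaneously gives x1 = 91/2, x2 = 31/2.

x1 = 91/2, x2 = 31/2, minimum C = 1373/2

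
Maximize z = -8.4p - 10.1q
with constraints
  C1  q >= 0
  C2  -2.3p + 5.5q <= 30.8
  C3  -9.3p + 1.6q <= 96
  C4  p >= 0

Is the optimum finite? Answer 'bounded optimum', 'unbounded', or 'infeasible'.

Vertices and z = -8.4p - 10.1q:
  (0, 0) → z = 0
  (0, 5.6) → z = -56.56
The feasible region has finitely many vertices and no improving ray; the maximum is 0 at (0, 0).

bounded optimum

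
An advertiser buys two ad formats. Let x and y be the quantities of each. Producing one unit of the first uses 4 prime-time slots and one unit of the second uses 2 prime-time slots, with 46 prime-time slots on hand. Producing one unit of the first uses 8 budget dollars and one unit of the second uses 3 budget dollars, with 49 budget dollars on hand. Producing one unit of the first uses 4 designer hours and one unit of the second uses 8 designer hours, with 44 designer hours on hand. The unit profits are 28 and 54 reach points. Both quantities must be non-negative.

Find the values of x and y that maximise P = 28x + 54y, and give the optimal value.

x = 5, y = 3, maximum P = 302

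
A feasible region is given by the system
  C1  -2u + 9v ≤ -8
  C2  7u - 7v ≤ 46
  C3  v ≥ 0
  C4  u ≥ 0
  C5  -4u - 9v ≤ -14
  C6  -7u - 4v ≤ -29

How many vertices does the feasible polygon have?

4

Pairwise boundary intersections that survive every other constraint:
  (358/49, 36/49)
  (293/71, 2/71)
  (46/7, 0)
  (29/7, 0)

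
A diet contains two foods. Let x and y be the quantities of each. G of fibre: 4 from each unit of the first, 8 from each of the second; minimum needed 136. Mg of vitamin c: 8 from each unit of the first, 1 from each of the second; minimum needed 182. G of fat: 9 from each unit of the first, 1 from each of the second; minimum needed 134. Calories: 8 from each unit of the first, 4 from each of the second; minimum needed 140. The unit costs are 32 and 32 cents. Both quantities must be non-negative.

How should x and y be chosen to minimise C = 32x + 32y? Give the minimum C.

x = 22, y = 6, minimum C = 896

Corner points and C = 32x + 32y:
  (0, 182) → C = 5824
  (34, 0) → C = 1088
  (22, 6) → C = 896
The feasible region is unbounded (it extends along (0, 1), (1, 0)), but C strictly increases along every unbounded feasible direction, so there is no improving ray and the minimum is attained at a vertex.

The binding constraints are 4x + 8y = 136 and 8x + y = 182.
Solving simultaneously gives x = 22, y = 6.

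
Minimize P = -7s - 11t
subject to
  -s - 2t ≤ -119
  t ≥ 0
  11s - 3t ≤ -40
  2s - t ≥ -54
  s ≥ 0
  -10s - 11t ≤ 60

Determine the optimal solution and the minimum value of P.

s = 122/5, t = 514/5, minimum P = -6508/5

Corner points and P = -7s - 11t:
  (277/25, 1349/25) → P = -16778/25
  (11/5, 292/5) → P = -3289/5
  (122/5, 514/5) → P = -6508/5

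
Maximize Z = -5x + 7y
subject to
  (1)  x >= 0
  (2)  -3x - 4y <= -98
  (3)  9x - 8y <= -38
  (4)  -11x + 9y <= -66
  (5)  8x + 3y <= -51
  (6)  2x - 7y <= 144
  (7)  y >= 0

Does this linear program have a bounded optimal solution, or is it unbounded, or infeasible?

infeasible

The boundaries 9x - 8y = -38 and -11x + 9y = -66 meet at (870/7, 1012/7), but that point violates 8x + 3y ≤ -51. Every candidate vertex is excluded by some other constraint, so the feasible region is empty.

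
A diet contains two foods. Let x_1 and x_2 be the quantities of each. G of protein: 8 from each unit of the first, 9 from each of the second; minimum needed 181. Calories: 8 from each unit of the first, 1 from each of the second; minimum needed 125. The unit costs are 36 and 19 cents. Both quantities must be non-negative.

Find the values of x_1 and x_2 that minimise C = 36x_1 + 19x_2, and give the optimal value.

Vertices and C = 36x_1 + 19x_2:
  (0, 125) → C = 2375
  (181/8, 0) → C = 1629/2
  (59/4, 7) → C = 664
The feasible region is unbounded (it extends along (0, 1), (1, 0)), but C strictly increases along every unbounded feasible direction, so there is no improving ray and the minimum is attained at a vertex.

x_1 = 59/4, x_2 = 7, minimum C = 664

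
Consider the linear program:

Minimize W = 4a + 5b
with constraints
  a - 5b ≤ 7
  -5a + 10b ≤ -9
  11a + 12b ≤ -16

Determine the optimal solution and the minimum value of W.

a = -5/3, b = -26/15, minimum W = -46/3

Feasible corners and W = 4a + 5b:
  (-5/3, -26/15) → W = -46/3
  (4/67, -93/67) → W = -449/67
  (-26/85, -179/170) → W = -1103/170

At the optimal vertex, a - 5b = 7 and -5a + 10b = -9.
Solving simultaneously gives a = -5/3, b = -26/15.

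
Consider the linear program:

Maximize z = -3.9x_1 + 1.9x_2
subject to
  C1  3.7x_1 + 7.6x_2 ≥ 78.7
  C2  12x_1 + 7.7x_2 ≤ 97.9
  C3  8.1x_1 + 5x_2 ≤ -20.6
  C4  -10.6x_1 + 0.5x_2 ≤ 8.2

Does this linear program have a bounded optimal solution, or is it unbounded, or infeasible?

The boundaries 3.7x_1 + 7.6x_2 = 78.7 and 12x_1 + 7.7x_2 = 97.9 meet at (13805/6271, 58217/6271), but that point violates 8.1x_1 + 5x_2 ≤ -20.6. Every candidate vertex is excluded by some other constraint, so the feasible region is empty.

infeasible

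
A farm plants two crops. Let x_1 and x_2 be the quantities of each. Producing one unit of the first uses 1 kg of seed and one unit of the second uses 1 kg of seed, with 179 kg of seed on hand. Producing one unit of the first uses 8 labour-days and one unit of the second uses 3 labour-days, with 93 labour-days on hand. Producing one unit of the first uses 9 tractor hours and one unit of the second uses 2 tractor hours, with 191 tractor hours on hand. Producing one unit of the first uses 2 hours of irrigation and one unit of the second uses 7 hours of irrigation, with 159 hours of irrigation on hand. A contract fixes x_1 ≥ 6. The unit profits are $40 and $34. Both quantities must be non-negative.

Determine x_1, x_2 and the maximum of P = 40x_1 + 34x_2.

x_1 = 6, x_2 = 15, maximum P = 750

Extreme points and P = 40x_1 + 34x_2:
  (93/8, 0) → P = 465
  (6, 0) → P = 240
  (6, 15) → P = 750

The binding constraints are 8x_1 + 3x_2 = 93 and x_1 = 6.
Solving simultaneously gives x_1 = 6, x_2 = 15.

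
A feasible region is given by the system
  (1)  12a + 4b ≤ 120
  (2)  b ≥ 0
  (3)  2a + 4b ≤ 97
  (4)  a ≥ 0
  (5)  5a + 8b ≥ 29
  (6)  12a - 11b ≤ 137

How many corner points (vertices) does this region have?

5

Of the 15 pairwise boundary intersections, those satisfying every inequality are:
  (10, 0)
  (23/10, 231/10)
  (29/5, 0)
  (0, 97/4)
  (0, 29/8)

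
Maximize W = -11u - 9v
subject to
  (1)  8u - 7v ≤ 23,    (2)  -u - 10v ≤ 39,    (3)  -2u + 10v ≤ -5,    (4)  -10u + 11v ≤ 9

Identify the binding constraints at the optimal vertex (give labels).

(2) and (4)

Corner points and W = -11u - 9v:
  (-43/87, -335/87) → W = 3488/87
  (65/22, 1/11) → W = -733/22
  (-173/37, -127/37) → W = 3046/37
  (-145/78, -34/39) → W = 2207/78

The maximum is at (-173/37, -127/37). Substituting into each constraint, equality holds for (2) and (4); the remaining constraints have slack.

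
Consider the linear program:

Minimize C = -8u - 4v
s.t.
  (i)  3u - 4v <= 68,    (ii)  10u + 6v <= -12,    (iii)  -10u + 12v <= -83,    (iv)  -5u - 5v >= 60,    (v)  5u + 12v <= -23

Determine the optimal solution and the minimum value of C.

u = 20/7, v = -104/7, minimum C = 256/7

The binding constraints are 3u - 4v = 68 and -5u - 5v = 60.
Solving simultaneously gives u = 20/7, v = -104/7.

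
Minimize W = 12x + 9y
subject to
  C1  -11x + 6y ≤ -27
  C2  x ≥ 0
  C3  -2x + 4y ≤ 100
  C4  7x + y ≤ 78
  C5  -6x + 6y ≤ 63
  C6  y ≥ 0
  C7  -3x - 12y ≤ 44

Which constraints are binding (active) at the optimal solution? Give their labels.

C1 and C6

Vertices and W = 12x + 9y:
  (495/53, 669/53) → W = 11961/53
  (27/11, 0) → W = 324/11
  (78/7, 0) → W = 936/7

The minimum is at (27/11, 0). Substituting into each constraint, equality holds for C1 and C6; the remaining constraints have slack.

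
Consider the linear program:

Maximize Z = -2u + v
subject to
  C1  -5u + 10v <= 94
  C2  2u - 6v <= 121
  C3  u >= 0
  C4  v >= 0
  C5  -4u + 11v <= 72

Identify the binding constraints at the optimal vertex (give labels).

C3 and C5

Vertices and Z = -2u + v:
  (121/2, 0) → Z = -121
  (0, 0) → Z = 0
  (0, 72/11) → Z = 72/11
The feasible region is unbounded (it extends along (3, 1), (11, 4)), but Z strictly decreases along every unbounded feasible direction, so there is no improving ray and the maximum is attained at a vertex.

The maximum is at (0, 72/11). Substituting into each constraint, equality holds for C3 and C5; the remaining constraints have slack.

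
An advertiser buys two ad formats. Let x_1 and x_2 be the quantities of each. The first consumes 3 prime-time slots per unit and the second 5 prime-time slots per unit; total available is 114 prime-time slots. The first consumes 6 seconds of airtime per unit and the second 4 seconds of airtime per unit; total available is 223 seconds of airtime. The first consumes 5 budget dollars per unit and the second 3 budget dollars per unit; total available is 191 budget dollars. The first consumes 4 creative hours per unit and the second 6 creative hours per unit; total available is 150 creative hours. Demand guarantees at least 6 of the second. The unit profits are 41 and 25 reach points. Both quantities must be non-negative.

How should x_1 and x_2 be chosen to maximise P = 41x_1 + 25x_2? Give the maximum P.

x_1 = 28, x_2 = 6, maximum P = 1298

Extreme points and P = 41x_1 + 25x_2:
  (0, 114/5) → P = 570
  (0, 6) → P = 150
  (28, 6) → P = 1298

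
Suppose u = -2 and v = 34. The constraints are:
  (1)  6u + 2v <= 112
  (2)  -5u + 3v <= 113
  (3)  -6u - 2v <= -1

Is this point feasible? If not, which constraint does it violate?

(1): 56 ≤ 112 ✓
(2): 112 ≤ 113 ✓
(3): -56 ≤ -1 ✓

feasible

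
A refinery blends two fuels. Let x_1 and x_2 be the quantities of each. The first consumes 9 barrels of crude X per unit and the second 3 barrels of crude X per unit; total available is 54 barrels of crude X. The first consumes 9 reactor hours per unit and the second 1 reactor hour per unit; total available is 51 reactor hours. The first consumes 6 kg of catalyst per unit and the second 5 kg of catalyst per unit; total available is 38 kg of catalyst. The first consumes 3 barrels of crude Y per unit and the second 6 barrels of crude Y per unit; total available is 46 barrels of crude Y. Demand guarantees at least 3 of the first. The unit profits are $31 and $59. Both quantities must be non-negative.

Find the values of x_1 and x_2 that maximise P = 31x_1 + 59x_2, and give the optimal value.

Corner points and P = 31x_1 + 59x_2:
  (17/3, 0) → P = 527/3
  (3, 0) → P = 93
  (217/39, 12/13) → P = 8851/39
  (3, 4) → P = 329

The binding constraints are 6x_1 + 5x_2 = 38 and x_1 = 3.
Solving simultaneously gives x_1 = 3, x_2 = 4.

x_1 = 3, x_2 = 4, maximum P = 329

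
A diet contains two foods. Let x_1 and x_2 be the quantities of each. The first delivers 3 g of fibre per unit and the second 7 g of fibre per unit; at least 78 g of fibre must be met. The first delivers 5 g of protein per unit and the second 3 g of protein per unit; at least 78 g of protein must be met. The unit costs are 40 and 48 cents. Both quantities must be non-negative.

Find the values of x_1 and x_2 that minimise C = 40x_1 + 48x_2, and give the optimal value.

x_1 = 12, x_2 = 6, minimum C = 768

The feasible region is unbounded (it extends along (0, 1), (1, 0)), but C strictly increases along every unbounded feasible direction, so there is no improving ray and the minimum is attained at a vertex.

At the optimal vertex, 3x_1 + 7x_2 = 78 and 5x_1 + 3x_2 = 78.
Solving simultaneously gives x_1 = 12, x_2 = 6.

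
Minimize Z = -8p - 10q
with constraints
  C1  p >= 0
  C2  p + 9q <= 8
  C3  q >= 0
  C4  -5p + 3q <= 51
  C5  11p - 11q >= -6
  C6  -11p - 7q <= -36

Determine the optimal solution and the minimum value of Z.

p = 8, q = 0, minimum Z = -64

The optimum lies where p + 9q = 8 and q = 0.
Solving simultaneously gives p = 8, q = 0.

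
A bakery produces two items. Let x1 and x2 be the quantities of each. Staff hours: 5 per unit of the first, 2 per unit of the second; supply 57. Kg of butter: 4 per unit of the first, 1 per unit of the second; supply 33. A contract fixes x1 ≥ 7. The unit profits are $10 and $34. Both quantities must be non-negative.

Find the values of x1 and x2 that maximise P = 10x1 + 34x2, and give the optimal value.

Feasible corners and P = 10x1 + 34x2:
  (33/4, 0) → P = 165/2
  (7, 0) → P = 70
  (7, 5) → P = 240

The binding constraints are 4x1 + x2 = 33 and x1 = 7.
Solving simultaneously gives x1 = 7, x2 = 5.

x1 = 7, x2 = 5, maximum P = 240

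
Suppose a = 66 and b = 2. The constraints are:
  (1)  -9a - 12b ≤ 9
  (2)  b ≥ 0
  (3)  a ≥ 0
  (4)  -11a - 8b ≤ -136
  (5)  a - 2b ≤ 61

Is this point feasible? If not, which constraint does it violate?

not feasible — violates (5)

Constraint (5): a - 2b = 62, which is not ≤ 61. All other constraints are satisfied.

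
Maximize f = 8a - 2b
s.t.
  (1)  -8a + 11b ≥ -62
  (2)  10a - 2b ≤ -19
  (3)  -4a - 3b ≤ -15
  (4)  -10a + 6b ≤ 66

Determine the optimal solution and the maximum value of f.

a = -27/38, b = 113/19, maximum f = -334/19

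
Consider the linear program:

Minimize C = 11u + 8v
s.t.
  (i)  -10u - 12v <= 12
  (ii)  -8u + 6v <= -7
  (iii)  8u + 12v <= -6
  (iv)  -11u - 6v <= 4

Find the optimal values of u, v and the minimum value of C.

Extreme points and C = 11u + 8v:
  (1/3, -23/18) → C = -59/9
  (1/3, -13/18) → C = -19/9
  (3/19, -109/114) → C = -337/57
The feasible region is unbounded (it extends along (6, -5), (3, -2)), but C strictly increases along every unbounded feasible direction, so there is no improving ray and the minimum is attained at a vertex.

The binding constraints are -10u - 12v = 12 and -11u - 6v = 4.
Solving simultaneously gives u = 1/3, v = -23/18.

u = 1/3, v = -23/18, minimum C = -59/9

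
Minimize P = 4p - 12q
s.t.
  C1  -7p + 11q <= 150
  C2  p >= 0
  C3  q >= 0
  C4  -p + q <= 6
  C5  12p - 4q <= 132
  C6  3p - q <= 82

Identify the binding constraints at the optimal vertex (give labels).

C4 and C5

Corner points and P = 4p - 12q:
  (0, 0) → P = 0
  (0, 6) → P = -72
  (11, 0) → P = 44
  (39/2, 51/2) → P = -228

The minimum is at (39/2, 51/2). Substituting into each constraint, equality holds for C4 and C5; the remaining constraints have slack.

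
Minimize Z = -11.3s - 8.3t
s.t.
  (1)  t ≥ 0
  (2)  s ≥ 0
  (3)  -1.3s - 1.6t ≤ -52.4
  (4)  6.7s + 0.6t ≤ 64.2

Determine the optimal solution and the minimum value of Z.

s = 0, t = 107, minimum Z = -888.1

Vertices and Z = -11.3s - 8.3t:
  (0, 131/4) → Z = -10873/40
  (0, 107) → Z = -8881/10
  (3564/497, 13381/497) → Z = -302671/994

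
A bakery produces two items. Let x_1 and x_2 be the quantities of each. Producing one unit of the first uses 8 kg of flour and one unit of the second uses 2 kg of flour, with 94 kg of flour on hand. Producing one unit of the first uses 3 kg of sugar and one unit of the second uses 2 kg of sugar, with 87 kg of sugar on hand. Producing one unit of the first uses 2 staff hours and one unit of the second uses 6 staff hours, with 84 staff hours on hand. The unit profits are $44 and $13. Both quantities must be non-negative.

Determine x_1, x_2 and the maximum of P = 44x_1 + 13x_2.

x_1 = 9, x_2 = 11, maximum P = 539

Corner points and P = 44x_1 + 13x_2:
  (0, 0) → P = 0
  (0, 14) → P = 182
  (47/4, 0) → P = 517
  (9, 11) → P = 539

At the optimal vertex, 8x_1 + 2x_2 = 94 and 2x_1 + 6x_2 = 84.
Solving simultaneously gives x_1 = 9, x_2 = 11.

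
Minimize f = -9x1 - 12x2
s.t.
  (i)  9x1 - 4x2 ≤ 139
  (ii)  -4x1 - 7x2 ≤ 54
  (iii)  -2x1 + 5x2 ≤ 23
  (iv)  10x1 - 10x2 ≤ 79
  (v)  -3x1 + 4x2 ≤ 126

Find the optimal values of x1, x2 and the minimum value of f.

x1 = 125/6, x2 = 194/15, minimum f = -3427/10

The optimum lies where -2x1 + 5x2 = 23 and 10x1 - 10x2 = 79.
Solving simultaneously gives x1 = 125/6, x2 = 194/15.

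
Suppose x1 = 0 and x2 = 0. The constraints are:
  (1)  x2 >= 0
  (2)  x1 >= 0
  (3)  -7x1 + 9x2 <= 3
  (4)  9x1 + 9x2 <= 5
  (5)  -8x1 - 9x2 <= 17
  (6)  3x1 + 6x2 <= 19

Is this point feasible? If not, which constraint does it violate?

(1): 0 ≥ 0 ✓
(2): 0 ≥ 0 ✓
(3): 0 ≤ 3 ✓
(4): 0 ≤ 5 ✓
(5): 0 ≤ 17 ✓
(6): 0 ≤ 19 ✓

feasible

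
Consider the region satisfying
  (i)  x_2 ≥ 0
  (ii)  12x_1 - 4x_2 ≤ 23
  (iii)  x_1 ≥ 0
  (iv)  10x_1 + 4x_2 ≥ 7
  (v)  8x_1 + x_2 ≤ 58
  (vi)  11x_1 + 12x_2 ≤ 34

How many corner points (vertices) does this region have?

5

Pairwise boundary intersections that survive every other constraint:
  (23/12, 0)
  (7/10, 0)
  (103/47, 155/188)
  (0, 7/4)
  (0, 17/6)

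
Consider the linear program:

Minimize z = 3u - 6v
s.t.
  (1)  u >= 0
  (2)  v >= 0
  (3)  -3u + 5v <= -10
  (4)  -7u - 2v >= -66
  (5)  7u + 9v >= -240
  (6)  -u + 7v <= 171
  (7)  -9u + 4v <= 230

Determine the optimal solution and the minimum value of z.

u = 350/41, v = 128/41, minimum z = 282/41

Feasible corners and z = 3u - 6v:
  (10/3, 0) → z = 10
  (66/7, 0) → z = 198/7
  (350/41, 128/41) → z = 282/41

At the optimal vertex, -3u + 5v = -10 and -7u - 2v = -66.
Solving simultaneously gives u = 350/41, v = 128/41.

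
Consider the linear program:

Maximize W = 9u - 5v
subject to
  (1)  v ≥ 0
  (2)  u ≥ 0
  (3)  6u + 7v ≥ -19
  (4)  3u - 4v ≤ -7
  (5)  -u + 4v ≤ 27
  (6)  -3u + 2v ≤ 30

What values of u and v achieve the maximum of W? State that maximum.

Extreme points and W = 9u - 5v:
  (0, 7/4) → W = -35/4
  (0, 27/4) → W = -135/4
  (10, 37/4) → W = 175/4

The optimum lies where 3u - 4v = -7 and -u + 4v = 27.
Solving simultaneously gives u = 10, v = 37/4.

u = 10, v = 37/4, maximum W = 175/4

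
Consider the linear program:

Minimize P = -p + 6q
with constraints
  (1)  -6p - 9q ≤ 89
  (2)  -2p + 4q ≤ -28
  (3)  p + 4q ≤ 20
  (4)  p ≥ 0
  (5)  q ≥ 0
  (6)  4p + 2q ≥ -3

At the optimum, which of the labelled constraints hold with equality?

(3) and (5)

Extreme points and P = -p + 6q:
  (16, 1) → P = -10
  (14, 0) → P = -14
  (20, 0) → P = -20

The minimum is at (20, 0). Substituting into each constraint, equality holds for (3) and (5); the remaining constraints have slack.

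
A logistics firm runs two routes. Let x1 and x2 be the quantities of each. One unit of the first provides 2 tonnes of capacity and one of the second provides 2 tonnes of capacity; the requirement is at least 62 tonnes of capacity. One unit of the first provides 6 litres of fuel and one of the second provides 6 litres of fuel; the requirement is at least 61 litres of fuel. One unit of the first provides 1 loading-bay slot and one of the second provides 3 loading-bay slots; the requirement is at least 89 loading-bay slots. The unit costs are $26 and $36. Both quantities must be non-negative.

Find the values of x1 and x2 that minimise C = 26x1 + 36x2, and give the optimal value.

The feasible region is unbounded (it extends along (0, 1), (1, 0)), but C strictly increases along every unbounded feasible direction, so there is no improving ray and the minimum is attained at a vertex.

The binding constraints are 2x1 + 2x2 = 62 and x1 + 3x2 = 89.
Solving simultaneously gives x1 = 2, x2 = 29.

x1 = 2, x2 = 29, minimum C = 1096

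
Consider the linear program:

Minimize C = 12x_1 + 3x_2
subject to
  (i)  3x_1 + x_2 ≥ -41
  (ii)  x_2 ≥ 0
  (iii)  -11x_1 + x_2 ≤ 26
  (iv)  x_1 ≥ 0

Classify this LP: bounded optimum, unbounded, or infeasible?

Vertices and C = 12x_1 + 3x_2:
  (0, 0) → C = 0
  (0, 26) → C = 78
The feasible region has finitely many vertices and no improving ray; the minimum is 0 at (0, 0).

bounded optimum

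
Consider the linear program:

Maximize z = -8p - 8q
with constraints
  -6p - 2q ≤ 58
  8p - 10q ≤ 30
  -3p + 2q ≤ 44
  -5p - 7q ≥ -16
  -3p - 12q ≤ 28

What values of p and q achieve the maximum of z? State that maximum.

p = -320/33, q = 1/11, maximum z = 2536/33

Extreme points and z = -8p - 8q:
  (-34/3, 5) → z = 152/3
  (-320/33, 1/11) → z = 2536/33
  (185/53, -11/53) → z = -1392/53
  (40/63, -157/63) → z = 104/7
  (-276/31, 268/31) → z = 64/31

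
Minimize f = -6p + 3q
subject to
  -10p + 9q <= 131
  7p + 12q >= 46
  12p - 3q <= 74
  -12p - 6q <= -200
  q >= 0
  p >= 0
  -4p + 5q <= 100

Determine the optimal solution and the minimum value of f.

p = 29/3, q = 14, minimum f = -16

Vertices and f = -6p + 3q:
  (353/26, 1156/39) → f = 97/13
  (169/28, 893/42) → f = 193/7
  (29/3, 14) → f = -16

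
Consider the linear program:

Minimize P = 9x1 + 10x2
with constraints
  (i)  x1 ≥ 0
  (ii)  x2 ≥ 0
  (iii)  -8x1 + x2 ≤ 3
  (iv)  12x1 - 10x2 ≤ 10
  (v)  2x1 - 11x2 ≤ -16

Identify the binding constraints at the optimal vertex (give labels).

Vertices and P = 9x1 + 10x2:
  (0, 3) → P = 30
  (0, 16/11) → P = 160/11
  (135/56, 53/28) → P = 325/8
The feasible region is unbounded (it extends along (1, 8), (5, 6)), but P strictly increases along every unbounded feasible direction, so there is no improving ray and the minimum is attained at a vertex.

The minimum is at (0, 16/11). Substituting into each constraint, equality holds for (i) and (v); the remaining constraints have slack.

(i) and (v)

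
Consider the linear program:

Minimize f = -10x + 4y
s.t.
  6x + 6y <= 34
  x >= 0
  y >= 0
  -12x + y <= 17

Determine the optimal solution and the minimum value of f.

Extreme points and f = -10x + 4y:
  (0, 17/3) → f = 68/3
  (17/3, 0) → f = -170/3
  (0, 0) → f = 0

At the optimal vertex, 6x + 6y = 34 and y = 0.
Solving simultaneously gives x = 17/3, y = 0.

x = 17/3, y = 0, minimum f = -170/3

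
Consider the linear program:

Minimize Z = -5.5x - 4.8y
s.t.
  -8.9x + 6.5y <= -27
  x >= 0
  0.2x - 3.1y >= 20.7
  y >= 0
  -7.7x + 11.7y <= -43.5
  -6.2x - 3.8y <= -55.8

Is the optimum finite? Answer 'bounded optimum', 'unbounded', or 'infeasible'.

From the feasible point (103.5, 0), moving in the direction (3.1, 0.2) keeps every constraint satisfied while Z decreases without bound.

unbounded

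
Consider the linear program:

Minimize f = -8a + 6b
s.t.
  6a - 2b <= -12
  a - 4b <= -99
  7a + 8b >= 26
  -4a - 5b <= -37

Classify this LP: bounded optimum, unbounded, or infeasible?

bounded optimum

Vertices and f = -8a + 6b:
  (75/11, 291/11) → f = 1146/11
  (-347/21, 433/21) → f = 5374/21
  (-166/3, 155/3) → f = 2258/3
The feasible region has finitely many vertices and no improving ray; the minimum is 1146/11 at (75/11, 291/11).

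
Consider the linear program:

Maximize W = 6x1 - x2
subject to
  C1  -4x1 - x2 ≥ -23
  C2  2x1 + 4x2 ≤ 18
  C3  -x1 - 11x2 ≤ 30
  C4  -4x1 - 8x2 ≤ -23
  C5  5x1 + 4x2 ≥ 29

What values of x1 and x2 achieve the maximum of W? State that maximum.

x1 = 63/11, x2 = 1/11, maximum W = 377/11

Corner points and W = 6x1 - x2:
  (37/7, 13/7) → W = 209/7
  (63/11, 1/11) → W = 377/11
  (11/3, 8/3) → W = 58/3

The optimum lies where -4x1 - x2 = -23 and 5x1 + 4x2 = 29.
Solving simultaneously gives x1 = 63/11, x2 = 1/11.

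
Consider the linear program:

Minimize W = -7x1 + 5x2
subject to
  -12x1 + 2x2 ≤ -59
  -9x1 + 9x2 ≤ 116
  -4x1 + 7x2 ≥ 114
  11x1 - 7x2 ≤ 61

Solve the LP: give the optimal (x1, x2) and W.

x1 = 25, x2 = 214/7, minimum W = -155/7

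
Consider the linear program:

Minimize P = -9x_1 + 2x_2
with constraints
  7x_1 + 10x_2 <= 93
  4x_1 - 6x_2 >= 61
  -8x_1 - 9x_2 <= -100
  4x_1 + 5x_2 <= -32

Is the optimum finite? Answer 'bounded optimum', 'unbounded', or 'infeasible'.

unbounded

From the feasible point (197, -164), moving in the direction (5, -4) keeps every constraint satisfied while P decreases without bound.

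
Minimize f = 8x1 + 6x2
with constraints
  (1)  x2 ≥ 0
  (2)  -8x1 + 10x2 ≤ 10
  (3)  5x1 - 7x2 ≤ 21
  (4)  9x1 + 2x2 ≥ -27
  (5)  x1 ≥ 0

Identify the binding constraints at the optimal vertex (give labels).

Extreme points and f = 8x1 + 6x2:
  (21/5, 0) → f = 168/5
  (0, 0) → f = 0
  (0, 1) → f = 6
The feasible region is unbounded (it extends along (5, 4), (7, 5)), but f strictly increases along every unbounded feasible direction, so there is no improving ray and the minimum is attained at a vertex.

The minimum is at (0, 0). Substituting into each constraint, equality holds for (1) and (5); the remaining constraints have slack.

(1) and (5)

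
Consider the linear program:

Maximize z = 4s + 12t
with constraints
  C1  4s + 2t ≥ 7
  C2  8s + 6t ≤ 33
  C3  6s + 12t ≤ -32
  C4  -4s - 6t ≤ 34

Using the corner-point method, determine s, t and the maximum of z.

s = 37/9, t = -85/18, maximum z = -362/9

Feasible corners and z = 4s + 12t:
  (37/9, -85/18) → z = -362/9
  (55/8, -41/4) → z = -191/2
  (49/5, -227/30) → z = -258/5
  (67/4, -101/6) → z = -135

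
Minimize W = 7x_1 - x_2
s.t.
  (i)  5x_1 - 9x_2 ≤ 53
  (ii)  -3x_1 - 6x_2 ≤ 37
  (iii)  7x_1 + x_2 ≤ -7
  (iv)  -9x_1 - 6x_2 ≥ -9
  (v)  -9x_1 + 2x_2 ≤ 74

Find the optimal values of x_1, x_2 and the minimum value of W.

x_1 = -259/30, x_2 = -37/20, minimum W = -703/12

Vertices and W = 7x_1 - x_2:
  (-5/19, -344/57) → W = 239/57
  (-5/34, -203/34) → W = 84/17
  (-259/30, -37/20) → W = -703/12
  (-17/11, 42/11) → W = -161/11
  (-71/12, 83/8) → W = -1243/24

The optimum lies where -3x_1 - 6x_2 = 37 and -9x_1 + 2x_2 = 74.
Solving simultaneously gives x_1 = -259/30, x_2 = -37/20.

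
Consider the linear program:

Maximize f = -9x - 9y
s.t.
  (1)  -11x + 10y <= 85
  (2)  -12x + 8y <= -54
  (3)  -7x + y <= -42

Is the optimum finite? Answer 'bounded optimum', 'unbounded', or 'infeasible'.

From the feasible point (305/8, 807/16), moving in the direction (-1, -7) keeps every constraint satisfied while f increases without bound.

unbounded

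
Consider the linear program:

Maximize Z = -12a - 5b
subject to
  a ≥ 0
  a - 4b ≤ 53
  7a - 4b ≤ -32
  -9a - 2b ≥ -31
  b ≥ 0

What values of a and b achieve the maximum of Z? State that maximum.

a = 0, b = 8, maximum Z = -40

Corner points and Z = -12a - 5b:
  (0, 8) → Z = -40
  (0, 31/2) → Z = -155/2
  (6/5, 101/10) → Z = -649/10

The binding constraints are a = 0 and 7a - 4b = -32.
Solving simultaneously gives a = 0, b = 8.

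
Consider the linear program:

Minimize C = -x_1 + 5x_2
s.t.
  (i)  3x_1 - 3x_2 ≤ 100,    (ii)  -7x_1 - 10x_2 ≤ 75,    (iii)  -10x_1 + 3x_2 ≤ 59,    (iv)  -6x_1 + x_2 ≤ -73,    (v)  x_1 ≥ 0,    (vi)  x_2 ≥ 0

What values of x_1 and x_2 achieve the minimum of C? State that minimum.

x_1 = 100/3, x_2 = 0, minimum C = -100/3

Extreme points and C = -x_1 + 5x_2:
  (100/3, 0) → C = -100/3
  (139/4, 271/2) → C = 2571/4
  (73/6, 0) → C = -73/6
The feasible region is unbounded (it extends along (3, 10), (1, 1)), but C strictly increases along every unbounded feasible direction, so there is no improving ray and the minimum is attained at a vertex.

The optimum lies where 3x_1 - 3x_2 = 100 and x_2 = 0.
Solving simultaneously gives x_1 = 100/3, x_2 = 0.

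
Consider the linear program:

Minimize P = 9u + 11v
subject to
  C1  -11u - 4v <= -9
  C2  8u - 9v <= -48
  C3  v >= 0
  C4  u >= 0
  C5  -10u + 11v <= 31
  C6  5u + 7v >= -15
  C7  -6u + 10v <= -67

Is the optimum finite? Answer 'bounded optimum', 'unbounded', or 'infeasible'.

infeasible

The boundaries 8u - 9v = -48 and -10u + 11v = 31 meet at (249/2, 116), but that point violates -6u + 10v ≤ -67. Every candidate vertex is excluded by some other constraint, so the feasible region is empty.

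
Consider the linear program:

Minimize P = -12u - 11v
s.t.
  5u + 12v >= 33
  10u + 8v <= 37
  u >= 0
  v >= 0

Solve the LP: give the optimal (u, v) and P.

u = 0, v = 37/8, minimum P = -407/8

Feasible corners and P = -12u - 11v:
  (9/4, 29/16) → P = -751/16
  (0, 11/4) → P = -121/4
  (0, 37/8) → P = -407/8

At the optimal vertex, 10u + 8v = 37 and u = 0.
Solving simultaneously gives u = 0, v = 37/8.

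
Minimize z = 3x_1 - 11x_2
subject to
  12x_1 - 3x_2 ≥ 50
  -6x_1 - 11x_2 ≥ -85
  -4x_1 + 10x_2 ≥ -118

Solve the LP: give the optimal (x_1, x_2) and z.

x_1 = 161/30, x_2 = 24/5, minimum z = -367/10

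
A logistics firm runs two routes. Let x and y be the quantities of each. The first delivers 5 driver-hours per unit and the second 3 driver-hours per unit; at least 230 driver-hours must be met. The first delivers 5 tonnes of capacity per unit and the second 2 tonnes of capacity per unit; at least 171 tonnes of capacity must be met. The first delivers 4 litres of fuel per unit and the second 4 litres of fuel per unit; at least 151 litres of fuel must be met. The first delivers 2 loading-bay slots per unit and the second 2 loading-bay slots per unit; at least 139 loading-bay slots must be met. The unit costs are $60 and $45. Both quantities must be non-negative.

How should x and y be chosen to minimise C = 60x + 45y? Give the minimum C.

x = 43/4, y = 235/4, minimum C = 13155/4

Vertices and C = 60x + 45y:
  (0, 171/2) → C = 7695/2
  (139/2, 0) → C = 4170
  (53/5, 59) → C = 3291
  (43/4, 235/4) → C = 13155/4
The feasible region is unbounded (it extends along (0, 1), (1, 0)), but C strictly increases along every unbounded feasible direction, so there is no improving ray and the minimum is attained at a vertex.

At the optimal vertex, 5x + 3y = 230 and 2x + 2y = 139.
Solving simultaneously gives x = 43/4, y = 235/4.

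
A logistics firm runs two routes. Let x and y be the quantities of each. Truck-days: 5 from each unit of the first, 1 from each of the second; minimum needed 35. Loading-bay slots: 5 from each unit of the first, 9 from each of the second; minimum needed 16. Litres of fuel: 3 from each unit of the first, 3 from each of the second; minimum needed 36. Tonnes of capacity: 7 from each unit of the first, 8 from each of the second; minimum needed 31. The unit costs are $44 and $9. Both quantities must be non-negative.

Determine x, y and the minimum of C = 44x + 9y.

Extreme points and C = 44x + 9y:
  (0, 35) → C = 315
  (12, 0) → C = 528
  (23/4, 25/4) → C = 1237/4
The feasible region is unbounded (it extends along (0, 1), (1, 0)), but C strictly increases along every unbounded feasible direction, so there is no improving ray and the minimum is attained at a vertex.

At the optimal vertex, 5x + y = 35 and 3x + 3y = 36.
Solving simultaneously gives x = 23/4, y = 25/4.

x = 23/4, y = 25/4, minimum C = 1237/4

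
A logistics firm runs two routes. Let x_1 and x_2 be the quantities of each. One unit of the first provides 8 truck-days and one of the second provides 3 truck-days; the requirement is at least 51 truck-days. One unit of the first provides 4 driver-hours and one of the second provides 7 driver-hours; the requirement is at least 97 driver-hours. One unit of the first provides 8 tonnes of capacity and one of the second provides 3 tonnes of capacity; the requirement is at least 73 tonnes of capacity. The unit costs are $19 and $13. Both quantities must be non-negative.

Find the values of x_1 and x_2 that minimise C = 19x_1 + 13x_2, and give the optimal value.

x_1 = 5, x_2 = 11, minimum C = 238

Feasible corners and C = 19x_1 + 13x_2:
  (0, 73/3) → C = 949/3
  (97/4, 0) → C = 1843/4
  (5, 11) → C = 238
The feasible region is unbounded (it extends along (0, 1), (1, 0)), but C strictly increases along every unbounded feasible direction, so there is no improving ray and the minimum is attained at a vertex.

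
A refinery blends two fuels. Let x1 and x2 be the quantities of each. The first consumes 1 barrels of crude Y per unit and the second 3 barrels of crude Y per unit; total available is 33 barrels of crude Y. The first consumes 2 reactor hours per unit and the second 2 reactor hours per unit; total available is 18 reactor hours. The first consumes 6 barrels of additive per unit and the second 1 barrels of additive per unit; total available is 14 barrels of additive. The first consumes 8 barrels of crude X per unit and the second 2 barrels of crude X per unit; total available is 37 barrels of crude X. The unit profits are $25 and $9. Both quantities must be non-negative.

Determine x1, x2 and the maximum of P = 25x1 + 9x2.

Feasible corners and P = 25x1 + 9x2:
  (0, 0) → P = 0
  (0, 9) → P = 81
  (7/3, 0) → P = 175/3
  (1, 8) → P = 97

At the optimal vertex, 2x1 + 2x2 = 18 and 6x1 + x2 = 14.
Solving simultaneously gives x1 = 1, x2 = 8.

x1 = 1, x2 = 8, maximum P = 97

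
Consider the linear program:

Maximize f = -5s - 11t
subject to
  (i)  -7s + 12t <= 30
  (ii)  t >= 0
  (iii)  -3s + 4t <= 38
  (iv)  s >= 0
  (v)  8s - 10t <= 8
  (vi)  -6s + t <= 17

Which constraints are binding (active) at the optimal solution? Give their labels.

Corner points and f = -5s - 11t:
  (0, 5/2) → f = -55/2
  (198/13, 148/13) → f = -2618/13
  (0, 0) → f = 0
  (1, 0) → f = -5

The maximum is at (0, 0). Substituting into each constraint, equality holds for (ii) and (iv); the remaining constraints have slack.

(ii) and (iv)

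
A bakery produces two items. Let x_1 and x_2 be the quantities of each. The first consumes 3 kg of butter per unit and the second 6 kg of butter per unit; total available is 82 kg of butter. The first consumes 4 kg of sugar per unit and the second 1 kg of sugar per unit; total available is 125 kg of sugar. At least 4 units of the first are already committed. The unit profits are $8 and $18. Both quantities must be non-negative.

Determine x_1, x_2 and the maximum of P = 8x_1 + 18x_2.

The optimum lies where 3x_1 + 6x_2 = 82 and x_1 = 4.
Solving simultaneously gives x_1 = 4, x_2 = 35/3.

x_1 = 4, x_2 = 35/3, maximum P = 242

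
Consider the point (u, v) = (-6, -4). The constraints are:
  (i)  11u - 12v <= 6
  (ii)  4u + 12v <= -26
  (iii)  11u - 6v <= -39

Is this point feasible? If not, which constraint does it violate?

(i): -18 ≤ 6 ✓
(ii): -72 ≤ -26 ✓
(iii): -42 ≤ -39 ✓

feasible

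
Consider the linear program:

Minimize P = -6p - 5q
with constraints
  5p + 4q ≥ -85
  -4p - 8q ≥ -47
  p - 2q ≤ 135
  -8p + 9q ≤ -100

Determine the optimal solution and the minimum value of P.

p = 587/8, q = -493/16, minimum P = -4579/16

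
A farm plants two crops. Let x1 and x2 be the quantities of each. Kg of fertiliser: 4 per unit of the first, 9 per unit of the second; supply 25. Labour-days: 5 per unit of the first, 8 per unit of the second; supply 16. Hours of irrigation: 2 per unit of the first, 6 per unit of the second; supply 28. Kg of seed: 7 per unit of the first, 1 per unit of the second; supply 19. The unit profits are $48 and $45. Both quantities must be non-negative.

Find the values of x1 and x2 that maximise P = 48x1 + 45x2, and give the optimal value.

x1 = 8/3, x2 = 1/3, maximum P = 143

Extreme points and P = 48x1 + 45x2:
  (0, 0) → P = 0
  (0, 2) → P = 90
  (19/7, 0) → P = 912/7
  (8/3, 1/3) → P = 143

At the optimal vertex, 5x1 + 8x2 = 16 and 7x1 + x2 = 19.
Solving simultaneously gives x1 = 8/3, x2 = 1/3.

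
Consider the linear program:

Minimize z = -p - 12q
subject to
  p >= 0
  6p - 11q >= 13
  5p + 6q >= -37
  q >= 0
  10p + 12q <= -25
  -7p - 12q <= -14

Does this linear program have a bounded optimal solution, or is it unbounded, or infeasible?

infeasible

The boundaries 6p - 11q = 13 and q = 0 meet at (13/6, 0), but that point violates 10p + 12q ≤ -25. Every candidate vertex is excluded by some other constraint, so the feasible region is empty.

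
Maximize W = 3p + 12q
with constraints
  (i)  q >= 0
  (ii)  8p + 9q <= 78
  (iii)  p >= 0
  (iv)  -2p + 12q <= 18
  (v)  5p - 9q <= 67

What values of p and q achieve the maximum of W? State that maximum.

Feasible corners and W = 3p + 12q:
  (39/4, 0) → W = 117/4
  (0, 0) → W = 0
  (129/19, 50/19) → W = 987/19
  (0, 3/2) → W = 18

p = 129/19, q = 50/19, maximum W = 987/19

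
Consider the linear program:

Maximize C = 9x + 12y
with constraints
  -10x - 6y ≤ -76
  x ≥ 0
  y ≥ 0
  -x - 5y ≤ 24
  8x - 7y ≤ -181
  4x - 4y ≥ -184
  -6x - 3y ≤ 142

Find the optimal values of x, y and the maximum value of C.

Extreme points and C = 9x + 12y:
  (0, 181/7) → C = 2172/7
  (0, 46) → C = 552
  (141, 187) → C = 3513

x = 141, y = 187, maximum C = 3513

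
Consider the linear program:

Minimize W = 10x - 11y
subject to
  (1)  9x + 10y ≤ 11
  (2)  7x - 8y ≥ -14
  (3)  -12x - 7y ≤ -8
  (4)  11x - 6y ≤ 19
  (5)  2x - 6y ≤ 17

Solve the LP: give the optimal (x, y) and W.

x = 1/19, y = 20/19, minimum W = -210/19

The binding constraints are 9x + 10y = 11 and -12x - 7y = -8.
Solving simultaneously gives x = 1/19, y = 20/19.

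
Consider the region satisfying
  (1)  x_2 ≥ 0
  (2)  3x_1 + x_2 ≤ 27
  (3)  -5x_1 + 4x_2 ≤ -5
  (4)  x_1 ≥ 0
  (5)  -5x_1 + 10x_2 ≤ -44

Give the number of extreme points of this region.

Intersecting each pair of boundary lines and keeping only the points that satisfy every inequality leaves:
  (9, 0)
  (44/5, 0)
  (314/35, 3/35)

3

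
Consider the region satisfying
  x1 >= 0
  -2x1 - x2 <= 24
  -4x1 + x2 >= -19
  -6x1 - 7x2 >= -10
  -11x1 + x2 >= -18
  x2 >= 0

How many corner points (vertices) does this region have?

4

Intersecting each pair of boundary lines and keeping only the points that satisfy every inequality leaves:
  (0, 10/7)
  (0, 0)
  (136/83, 2/83)
  (18/11, 0)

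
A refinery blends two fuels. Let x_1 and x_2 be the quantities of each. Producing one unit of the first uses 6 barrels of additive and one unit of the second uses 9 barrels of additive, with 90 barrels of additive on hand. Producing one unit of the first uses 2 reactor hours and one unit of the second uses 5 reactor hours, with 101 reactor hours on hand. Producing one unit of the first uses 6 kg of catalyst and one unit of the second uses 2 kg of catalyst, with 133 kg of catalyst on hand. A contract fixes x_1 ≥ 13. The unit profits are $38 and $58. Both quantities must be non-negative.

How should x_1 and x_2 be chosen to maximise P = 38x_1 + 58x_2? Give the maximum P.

Feasible corners and P = 38x_1 + 58x_2:
  (15, 0) → P = 570
  (13, 0) → P = 494
  (13, 4/3) → P = 1714/3

The binding constraints are 6x_1 + 9x_2 = 90 and x_1 = 13.
Solving simultaneously gives x_1 = 13, x_2 = 4/3.

x_1 = 13, x_2 = 4/3, maximum P = 1714/3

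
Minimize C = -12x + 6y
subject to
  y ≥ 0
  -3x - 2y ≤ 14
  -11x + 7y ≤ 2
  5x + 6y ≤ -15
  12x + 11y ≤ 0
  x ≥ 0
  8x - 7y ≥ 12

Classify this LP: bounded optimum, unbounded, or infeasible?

infeasible

The boundaries -3x - 2y = 14 and x = 0 meet at (0, -7), but that point violates y ≥ 0. Every candidate vertex is excluded by some other constraint, so the feasible region is empty.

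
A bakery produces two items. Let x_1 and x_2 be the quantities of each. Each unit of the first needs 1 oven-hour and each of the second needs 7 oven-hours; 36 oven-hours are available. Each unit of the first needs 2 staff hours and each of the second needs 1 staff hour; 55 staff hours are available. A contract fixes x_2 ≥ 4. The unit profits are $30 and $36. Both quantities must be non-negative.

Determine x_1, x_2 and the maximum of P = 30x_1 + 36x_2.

x_1 = 8, x_2 = 4, maximum P = 384

The optimum lies where x_1 + 7x_2 = 36 and x_2 = 4.
Solving simultaneously gives x_1 = 8, x_2 = 4.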